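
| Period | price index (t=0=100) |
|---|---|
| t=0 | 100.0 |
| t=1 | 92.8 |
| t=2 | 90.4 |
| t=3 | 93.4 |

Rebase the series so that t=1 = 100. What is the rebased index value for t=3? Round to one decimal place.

100.6

Rebased(t=3) = 93.4 / 92.8 × 100 = 100.6466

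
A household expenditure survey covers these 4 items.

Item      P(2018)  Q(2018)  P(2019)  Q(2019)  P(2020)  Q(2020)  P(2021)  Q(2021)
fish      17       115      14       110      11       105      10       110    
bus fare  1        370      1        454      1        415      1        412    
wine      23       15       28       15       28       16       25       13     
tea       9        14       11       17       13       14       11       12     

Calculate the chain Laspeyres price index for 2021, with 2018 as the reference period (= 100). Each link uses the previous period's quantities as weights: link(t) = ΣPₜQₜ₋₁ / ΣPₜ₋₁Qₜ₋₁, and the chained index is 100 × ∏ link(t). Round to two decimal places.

74.29

Link 2018→2019:
ΣP(2019)Q(2018) = 14×115 + 1×370 + 28×15 + 11×14 = 1610 + 370 + 420 + 154 = 2554
ΣP(2018)Q(2018) = 17×115 + 1×370 + 23×15 + 9×14 = 1955 + 370 + 345 + 126 = 2796
link = 2554/2796 = 0.913448
Link 2019→2020:
ΣP(2020)Q(2019) = 11×110 + 1×454 + 28×15 + 13×17 = 1210 + 454 + 420 + 221 = 2305
ΣP(2019)Q(2019) = 14×110 + 1×454 + 28×15 + 11×17 = 1540 + 454 + 420 + 187 = 2601
link = 2305/2601 = 0.886198
Link 2020→2021:
ΣP(2021)Q(2020) = 10×105 + 1×415 + 25×16 + 11×14 = 1050 + 415 + 400 + 154 = 2019
ΣP(2020)Q(2020) = 11×105 + 1×415 + 28×16 + 13×14 = 1155 + 415 + 448 + 182 = 2200
link = 2019/2200 = 0.917727
Chained index = 100 × 0.913448 × 0.886198 × 0.917727 = 74.2896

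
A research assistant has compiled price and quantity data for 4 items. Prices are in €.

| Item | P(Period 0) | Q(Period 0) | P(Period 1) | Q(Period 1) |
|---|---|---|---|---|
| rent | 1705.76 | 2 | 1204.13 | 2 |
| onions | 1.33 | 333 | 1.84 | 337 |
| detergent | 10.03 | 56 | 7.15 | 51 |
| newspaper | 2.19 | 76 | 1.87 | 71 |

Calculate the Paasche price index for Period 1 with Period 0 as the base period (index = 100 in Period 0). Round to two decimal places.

Paasche price index uses current-period quantities as weights.
ΣP(Period 1)·Q(Period 1) = 1204.13×2 + 1.84×337 + 7.15×51 + 1.87×71 = 2408.26 + 620.08 + 364.65 + 132.77 = 3525.76
ΣP(Period 0)·Q(Period 1) = 1705.76×2 + 1.33×337 + 10.03×51 + 2.19×71 = 3411.52 + 448.21 + 511.53 + 155.49 = 4526.75
Index = 3525.76 / 4526.75 × 100 = 77.8872

77.89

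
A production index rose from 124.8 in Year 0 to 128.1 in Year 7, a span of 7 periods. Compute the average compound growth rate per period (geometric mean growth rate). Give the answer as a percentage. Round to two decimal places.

0.37%

Growth factor = (128.1/124.8)^(1/7) = (1.026442)^(1/7) = 1.003735
Growth rate = 1.003735 − 1 = 0.003735 = 0.3735%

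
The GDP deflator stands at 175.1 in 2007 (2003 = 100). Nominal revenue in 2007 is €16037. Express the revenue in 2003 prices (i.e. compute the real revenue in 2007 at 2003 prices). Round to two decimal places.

Real = Nominal ÷ (Index/100) = 16037 ÷ (175.1/100)
     = 16037 ÷ 1.751 = 9158.7664

9158.77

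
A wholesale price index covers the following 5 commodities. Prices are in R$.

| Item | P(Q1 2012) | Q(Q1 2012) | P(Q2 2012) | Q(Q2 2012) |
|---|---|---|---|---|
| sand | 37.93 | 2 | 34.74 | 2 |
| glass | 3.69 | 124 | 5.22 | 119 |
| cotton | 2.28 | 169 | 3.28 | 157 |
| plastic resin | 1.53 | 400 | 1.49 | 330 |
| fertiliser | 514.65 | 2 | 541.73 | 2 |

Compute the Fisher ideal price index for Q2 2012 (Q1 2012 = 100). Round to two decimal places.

115.39

Laspeyres component (base-period weights):
ΣP(Q2 2012)Q(Q1 2012) = 34.74×2 + 5.22×124 + 3.28×169 + 1.49×400 + 541.73×2 = 69.48 + 647.28 + 554.32 + 596 + 1083.46 = 2950.54
ΣP(Q1 2012)Q(Q1 2012) = 37.93×2 + 3.69×124 + 2.28×169 + 1.53×400 + 514.65×2 = 75.86 + 457.56 + 385.32 + 612 + 1029.3 = 2560.04
L = 2950.54 / 2560.04 × 100 = 115.2537
Paasche component (current-period weights):
ΣP(Q2 2012)Q(Q2 2012) = 34.74×2 + 5.22×119 + 3.28×157 + 1.49×330 + 541.73×2 = 69.48 + 621.18 + 514.96 + 491.7 + 1083.46 = 2780.78
ΣP(Q1 2012)Q(Q2 2012) = 37.93×2 + 3.69×119 + 2.28×157 + 1.53×330 + 514.65×2 = 75.86 + 439.11 + 357.96 + 504.9 + 1029.3 = 2407.13
P = 2780.78 / 2407.13 × 100 = 115.5226
Fisher = √(L × P) = √(115.2537 × 115.5226) = 115.3881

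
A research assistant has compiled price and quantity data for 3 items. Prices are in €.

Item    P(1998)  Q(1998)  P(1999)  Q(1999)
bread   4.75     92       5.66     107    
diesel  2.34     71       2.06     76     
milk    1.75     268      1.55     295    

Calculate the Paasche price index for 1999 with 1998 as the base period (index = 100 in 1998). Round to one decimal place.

101.4

Paasche price index uses current-period quantities as weights.
ΣP(1999)·Q(1999) = 5.66×107 + 2.06×76 + 1.55×295 = 605.62 + 156.56 + 457.25 = 1219.43
ΣP(1998)·Q(1999) = 4.75×107 + 2.34×76 + 1.75×295 = 508.25 + 177.84 + 516.25 = 1202.34
Index = 1219.43 / 1202.34 × 100 = 101.4214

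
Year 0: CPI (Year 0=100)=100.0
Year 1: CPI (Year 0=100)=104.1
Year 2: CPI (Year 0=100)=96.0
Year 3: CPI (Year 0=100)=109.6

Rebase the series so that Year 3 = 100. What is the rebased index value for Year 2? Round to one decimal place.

87.6

Rebased(Year 2) = 96.0 / 109.6 × 100 = 87.5912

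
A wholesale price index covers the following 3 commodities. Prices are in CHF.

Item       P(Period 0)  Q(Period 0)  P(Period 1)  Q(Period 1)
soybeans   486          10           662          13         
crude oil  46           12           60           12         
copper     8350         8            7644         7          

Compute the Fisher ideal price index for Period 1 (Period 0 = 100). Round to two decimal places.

Laspeyres component (base-period weights):
ΣP(Period 1)Q(Period 0) = 662×10 + 60×12 + 7644×8 = 6620 + 720 + 61152 = 68492
ΣP(Period 0)Q(Period 0) = 486×10 + 46×12 + 8350×8 = 4860 + 552 + 66800 = 72212
L = 68492 / 72212 × 100 = 94.8485
Paasche component (current-period weights):
ΣP(Period 1)Q(Period 1) = 662×13 + 60×12 + 7644×7 = 8606 + 720 + 53508 = 62834
ΣP(Period 0)Q(Period 1) = 486×13 + 46×12 + 8350×7 = 6318 + 552 + 58450 = 65320
P = 62834 / 65320 × 100 = 96.1941
Fisher = √(L × P) = √(94.8485 × 96.1941) = 95.5189

95.52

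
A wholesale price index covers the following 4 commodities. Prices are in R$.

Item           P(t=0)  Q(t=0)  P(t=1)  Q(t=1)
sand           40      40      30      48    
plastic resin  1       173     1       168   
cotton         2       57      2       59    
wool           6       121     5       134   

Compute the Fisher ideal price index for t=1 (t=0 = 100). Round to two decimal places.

Laspeyres component (base-period weights):
ΣP(t=1)Q(t=0) = 30×40 + 1×173 + 2×57 + 5×121 = 1200 + 173 + 114 + 605 = 2092
ΣP(t=0)Q(t=0) = 40×40 + 1×173 + 2×57 + 6×121 = 1600 + 173 + 114 + 726 = 2613
L = 2092 / 2613 × 100 = 80.0612
Paasche component (current-period weights):
ΣP(t=1)Q(t=1) = 30×48 + 1×168 + 2×59 + 5×134 = 1440 + 168 + 118 + 670 = 2396
ΣP(t=0)Q(t=1) = 40×48 + 1×168 + 2×59 + 6×134 = 1920 + 168 + 118 + 804 = 3010
P = 2396 / 3010 × 100 = 79.6013
Fisher = √(L × P) = √(80.0612 × 79.6013) = 79.8309

79.83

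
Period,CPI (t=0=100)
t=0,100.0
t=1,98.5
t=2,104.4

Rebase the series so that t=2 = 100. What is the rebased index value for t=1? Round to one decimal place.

94.3

Rebased(t=1) = 98.5 / 104.4 × 100 = 94.3487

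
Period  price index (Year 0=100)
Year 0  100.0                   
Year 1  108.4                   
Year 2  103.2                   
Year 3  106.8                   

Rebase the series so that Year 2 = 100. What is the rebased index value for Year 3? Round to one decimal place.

Rebased(Year 3) = 106.8 / 103.2 × 100 = 103.4884

103.5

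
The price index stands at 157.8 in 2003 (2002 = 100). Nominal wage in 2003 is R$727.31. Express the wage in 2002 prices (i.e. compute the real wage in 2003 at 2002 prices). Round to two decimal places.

Real = Nominal ÷ (Index/100) = 727.31 ÷ (157.8/100)
     = 727.31 ÷ 1.578 = 460.9062

460.91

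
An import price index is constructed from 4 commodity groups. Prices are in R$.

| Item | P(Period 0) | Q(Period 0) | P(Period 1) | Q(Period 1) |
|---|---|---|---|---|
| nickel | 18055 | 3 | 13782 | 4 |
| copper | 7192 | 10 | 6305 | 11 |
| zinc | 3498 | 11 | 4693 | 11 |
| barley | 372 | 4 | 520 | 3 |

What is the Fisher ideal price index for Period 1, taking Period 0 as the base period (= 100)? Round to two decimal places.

Laspeyres component (base-period weights):
ΣP(Period 1)Q(Period 0) = 13782×3 + 6305×10 + 4693×11 + 520×4 = 41346 + 63050 + 51623 + 2080 = 158099
ΣP(Period 0)Q(Period 0) = 18055×3 + 7192×10 + 3498×11 + 372×4 = 54165 + 71920 + 38478 + 1488 = 166051
L = 158099 / 166051 × 100 = 95.2111
Paasche component (current-period weights):
ΣP(Period 1)Q(Period 1) = 13782×4 + 6305×11 + 4693×11 + 520×3 = 55128 + 69355 + 51623 + 1560 = 177666
ΣP(Period 0)Q(Period 1) = 18055×4 + 7192×11 + 3498×11 + 372×3 = 72220 + 79112 + 38478 + 1116 = 190926
P = 177666 / 190926 × 100 = 93.0549
Fisher = √(L × P) = √(95.2111 × 93.0549) = 94.1268

94.13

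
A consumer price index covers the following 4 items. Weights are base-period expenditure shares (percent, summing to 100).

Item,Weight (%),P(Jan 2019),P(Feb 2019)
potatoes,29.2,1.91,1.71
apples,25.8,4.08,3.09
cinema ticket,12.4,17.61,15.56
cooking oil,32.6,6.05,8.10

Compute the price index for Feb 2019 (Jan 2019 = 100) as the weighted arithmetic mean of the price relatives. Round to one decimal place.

100.3

potatoes: 29.2 × (1.71/1.91) = 29.2 × 0.895288 = 26.1424
apples: 25.8 × (3.09/4.08) = 25.8 × 0.757353 = 19.5397
cinema ticket: 12.4 × (15.56/17.61) = 12.4 × 0.883589 = 10.9565
cooking oil: 32.6 × (8.10/6.05) = 32.6 × 1.338843 = 43.6463
Index = Σ wᵢ·(p₁ᵢ/p₀ᵢ) = 26.1424 + 19.5397 + 10.9565 + 43.6463 = 100.2849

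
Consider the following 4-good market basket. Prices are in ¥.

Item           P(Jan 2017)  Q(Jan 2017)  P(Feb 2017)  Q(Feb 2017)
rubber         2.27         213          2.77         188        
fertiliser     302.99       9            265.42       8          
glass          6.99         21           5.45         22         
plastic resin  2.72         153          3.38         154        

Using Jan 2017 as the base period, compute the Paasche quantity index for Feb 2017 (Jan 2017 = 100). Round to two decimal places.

90.97

Paasche quantity index uses current-period prices as weights.
ΣP(Feb 2017)·Q(Feb 2017) = 2.77×188 + 265.42×8 + 5.45×22 + 3.38×154 = 520.76 + 2123.36 + 119.9 + 520.52 = 3284.54
ΣP(Feb 2017)·Q(Jan 2017) = 2.77×213 + 265.42×9 + 5.45×21 + 3.38×153 = 590.01 + 2388.78 + 114.45 + 517.14 = 3610.38
Index = 3284.54 / 3610.38 × 100 = 90.9749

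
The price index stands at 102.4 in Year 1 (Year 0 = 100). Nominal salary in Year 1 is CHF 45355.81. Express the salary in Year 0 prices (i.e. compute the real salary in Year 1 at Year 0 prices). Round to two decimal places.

44292.78

Real = Nominal ÷ (Index/100) = 45355.81 ÷ (102.4/100)
     = 45355.81 ÷ 1.024 = 44292.7832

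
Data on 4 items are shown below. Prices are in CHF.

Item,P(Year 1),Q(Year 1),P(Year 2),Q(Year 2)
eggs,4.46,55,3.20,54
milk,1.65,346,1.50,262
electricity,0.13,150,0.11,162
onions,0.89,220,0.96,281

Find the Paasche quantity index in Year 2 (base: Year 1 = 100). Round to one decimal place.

92.5

Paasche quantity index uses current-period prices as weights.
ΣP(Year 2)·Q(Year 2) = 3.20×54 + 1.50×262 + 0.11×162 + 0.96×281 = 172.8 + 393 + 17.82 + 269.76 = 853.38
ΣP(Year 2)·Q(Year 1) = 3.20×55 + 1.50×346 + 0.11×150 + 0.96×220 = 176 + 519 + 16.5 + 211.2 = 922.7
Index = 853.38 / 922.7 × 100 = 92.4873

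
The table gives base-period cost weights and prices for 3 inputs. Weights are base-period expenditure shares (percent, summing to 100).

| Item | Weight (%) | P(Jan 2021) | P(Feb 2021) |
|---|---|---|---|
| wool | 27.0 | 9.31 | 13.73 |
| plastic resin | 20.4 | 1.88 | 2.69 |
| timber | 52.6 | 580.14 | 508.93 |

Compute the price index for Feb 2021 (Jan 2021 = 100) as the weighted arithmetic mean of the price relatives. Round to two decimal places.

wool: 27.0 × (13.73/9.31) = 27.0 × 1.474758 = 39.8185
plastic resin: 20.4 × (2.69/1.88) = 20.4 × 1.430851 = 29.1894
timber: 52.6 × (508.93/580.14) = 52.6 × 0.877254 = 46.1435
Index = Σ wᵢ·(p₁ᵢ/p₀ᵢ) = 39.8185 + 29.1894 + 46.1435 = 115.1514

115.15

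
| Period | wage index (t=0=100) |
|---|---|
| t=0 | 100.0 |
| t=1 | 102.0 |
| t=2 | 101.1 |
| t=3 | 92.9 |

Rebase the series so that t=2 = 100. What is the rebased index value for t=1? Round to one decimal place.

Rebased(t=1) = 102.0 / 101.1 × 100 = 100.8902

100.9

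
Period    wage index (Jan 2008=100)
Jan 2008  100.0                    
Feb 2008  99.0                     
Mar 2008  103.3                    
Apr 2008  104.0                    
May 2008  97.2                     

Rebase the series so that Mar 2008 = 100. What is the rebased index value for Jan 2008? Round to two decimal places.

96.81

Rebased(Jan 2008) = 100.0 / 103.3 × 100 = 96.8054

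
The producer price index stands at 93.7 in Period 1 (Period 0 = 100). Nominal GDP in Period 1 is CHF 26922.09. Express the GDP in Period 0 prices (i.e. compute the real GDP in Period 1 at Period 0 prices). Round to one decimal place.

28732.2

Real = Nominal ÷ (Index/100) = 26922.09 ÷ (93.7/100)
     = 26922.09 ÷ 0.937 = 28732.2199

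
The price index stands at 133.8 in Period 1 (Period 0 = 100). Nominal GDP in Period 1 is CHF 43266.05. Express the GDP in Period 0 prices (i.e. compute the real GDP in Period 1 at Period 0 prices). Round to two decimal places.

32336.36

Real = Nominal ÷ (Index/100) = 43266.05 ÷ (133.8/100)
     = 43266.05 ÷ 1.338 = 32336.3602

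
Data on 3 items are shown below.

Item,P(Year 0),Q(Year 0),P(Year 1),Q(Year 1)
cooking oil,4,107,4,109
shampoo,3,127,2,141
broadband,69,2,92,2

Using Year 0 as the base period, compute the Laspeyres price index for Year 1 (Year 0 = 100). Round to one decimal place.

Laspeyres price index uses base-period quantities as weights.
ΣP(Year 1)·Q(Year 0) = 4×107 + 2×127 + 92×2 = 428 + 254 + 184 = 866
ΣP(Year 0)·Q(Year 0) = 4×107 + 3×127 + 69×2 = 428 + 381 + 138 = 947
Index = 866 / 947 × 100 = 91.4467

91.4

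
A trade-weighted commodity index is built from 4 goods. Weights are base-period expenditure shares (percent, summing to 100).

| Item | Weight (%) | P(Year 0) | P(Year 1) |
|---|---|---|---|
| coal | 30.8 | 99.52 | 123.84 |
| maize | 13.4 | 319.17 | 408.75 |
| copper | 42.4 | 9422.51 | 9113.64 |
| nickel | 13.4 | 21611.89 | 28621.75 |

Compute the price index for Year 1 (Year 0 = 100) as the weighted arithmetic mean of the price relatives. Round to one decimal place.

114.2

coal: 30.8 × (123.84/99.52) = 30.8 × 1.244373 = 38.3267
maize: 13.4 × (408.75/319.17) = 13.4 × 1.280665 = 17.1609
copper: 42.4 × (9113.64/9422.51) = 42.4 × 0.967220 = 41.0101
nickel: 13.4 × (28621.75/21611.89) = 13.4 × 1.324352 = 17.7463
Index = Σ wᵢ·(p₁ᵢ/p₀ᵢ) = 38.3267 + 17.1609 + 41.0101 + 17.7463 = 114.2440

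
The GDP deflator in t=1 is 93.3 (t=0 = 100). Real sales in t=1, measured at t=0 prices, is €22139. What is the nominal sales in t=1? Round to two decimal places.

20655.69

Nominal = Real × (Index/100) = 22139 × (93.3/100)
        = 22139 × 0.933 = 20655.6870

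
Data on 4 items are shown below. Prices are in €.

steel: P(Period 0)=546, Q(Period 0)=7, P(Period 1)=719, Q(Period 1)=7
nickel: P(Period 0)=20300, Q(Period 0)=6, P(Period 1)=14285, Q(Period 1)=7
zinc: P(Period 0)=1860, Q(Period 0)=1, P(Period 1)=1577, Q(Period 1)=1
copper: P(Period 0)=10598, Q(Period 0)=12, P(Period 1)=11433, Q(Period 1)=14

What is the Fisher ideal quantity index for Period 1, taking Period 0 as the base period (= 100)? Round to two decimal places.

Laspeyres component (base-period weights):
ΣP(Period 0)Q(Period 1) = 546×7 + 20300×7 + 1860×1 + 10598×14 = 3822 + 142100 + 1860 + 148372 = 296154
ΣP(Period 0)Q(Period 0) = 546×7 + 20300×6 + 1860×1 + 10598×12 = 3822 + 121800 + 1860 + 127176 = 254658
L = 296154 / 254658 × 100 = 116.2948
Paasche component (current-period weights):
ΣP(Period 1)Q(Period 1) = 719×7 + 14285×7 + 1577×1 + 11433×14 = 5033 + 99995 + 1577 + 160062 = 266667
ΣP(Period 1)Q(Period 0) = 719×7 + 14285×6 + 1577×1 + 11433×12 = 5033 + 85710 + 1577 + 137196 = 229516
P = 266667 / 229516 × 100 = 116.1867
Fisher = √(L × P) = √(116.2948 × 116.1867) = 116.2407

116.24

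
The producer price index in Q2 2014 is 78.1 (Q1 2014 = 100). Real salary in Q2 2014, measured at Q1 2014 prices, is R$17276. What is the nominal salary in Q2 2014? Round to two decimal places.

13492.56

Nominal = Real × (Index/100) = 17276 × (78.1/100)
        = 17276 × 0.781 = 13492.5560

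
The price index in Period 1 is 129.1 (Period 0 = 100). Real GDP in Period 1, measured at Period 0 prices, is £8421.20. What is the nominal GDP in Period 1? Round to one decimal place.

Nominal = Real × (Index/100) = 8421.20 × (129.1/100)
        = 8421.20 × 1.291 = 10871.7692

10871.8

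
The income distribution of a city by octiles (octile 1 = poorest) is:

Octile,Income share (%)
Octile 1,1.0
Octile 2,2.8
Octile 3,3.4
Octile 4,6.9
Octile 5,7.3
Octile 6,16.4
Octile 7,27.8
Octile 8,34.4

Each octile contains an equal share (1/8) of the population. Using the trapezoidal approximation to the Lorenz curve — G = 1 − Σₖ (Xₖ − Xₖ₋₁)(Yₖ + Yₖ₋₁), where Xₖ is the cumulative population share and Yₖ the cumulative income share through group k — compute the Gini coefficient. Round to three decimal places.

Cumulative income shares Yₖ: 0.0100, 0.0380, 0.0720, 0.1410, 0.2140, 0.3780, 0.6560, 1.0000
Σ (Xₖ−Xₖ₋₁)(Yₖ+Yₖ₋₁) = (1/8)(0.0100+0.0000) + (1/8)(0.0380+0.0100) + (1/8)(0.0720+0.0380) + (1/8)(0.1410+0.0720) + (1/8)(0.2140+0.1410) + (1/8)(0.3780+0.2140) + (1/8)(0.6560+0.3780) + (1/8)(1.0000+0.6560)
  = 0.0013 + 0.0060 + 0.0138 + 0.0266 + 0.0444 + 0.0740 + 0.1293 + 0.2070 = 0.5023
G = 1 − 0.5023 = 0.4977

0.498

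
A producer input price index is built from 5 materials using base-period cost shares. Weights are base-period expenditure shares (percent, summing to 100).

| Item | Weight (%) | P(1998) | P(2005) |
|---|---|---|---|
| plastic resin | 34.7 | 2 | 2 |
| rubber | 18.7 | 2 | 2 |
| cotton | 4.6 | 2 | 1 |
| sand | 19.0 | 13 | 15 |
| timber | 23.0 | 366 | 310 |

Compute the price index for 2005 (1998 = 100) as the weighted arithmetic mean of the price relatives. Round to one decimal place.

97.1

plastic resin: 34.7 × (2/2) = 34.7 × 1.000000 = 34.7000
rubber: 18.7 × (2/2) = 18.7 × 1.000000 = 18.7000
cotton: 4.6 × (1/2) = 4.6 × 0.500000 = 2.3000
sand: 19.0 × (15/13) = 19.0 × 1.153846 = 21.9231
timber: 23.0 × (310/366) = 23.0 × 0.846995 = 19.4809
Index = Σ wᵢ·(p₁ᵢ/p₀ᵢ) = 34.7000 + 18.7000 + 2.3000 + 21.9231 + 19.4809 = 97.1040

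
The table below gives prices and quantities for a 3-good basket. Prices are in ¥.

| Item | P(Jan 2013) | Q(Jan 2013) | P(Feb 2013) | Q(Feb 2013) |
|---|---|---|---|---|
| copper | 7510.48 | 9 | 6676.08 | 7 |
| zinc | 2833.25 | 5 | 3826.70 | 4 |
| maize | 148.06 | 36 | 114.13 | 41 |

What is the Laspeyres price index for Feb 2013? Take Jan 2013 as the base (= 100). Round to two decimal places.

Laspeyres price index uses base-period quantities as weights.
ΣP(Feb 2013)·Q(Jan 2013) = 6676.08×9 + 3826.70×5 + 114.13×36 = 60084.72 + 19133.5 + 4108.68 = 83326.9
ΣP(Jan 2013)·Q(Jan 2013) = 7510.48×9 + 2833.25×5 + 148.06×36 = 67594.32 + 14166.25 + 5330.16 = 87090.73
Index = 83326.9 / 87090.73 × 100 = 95.6783

95.68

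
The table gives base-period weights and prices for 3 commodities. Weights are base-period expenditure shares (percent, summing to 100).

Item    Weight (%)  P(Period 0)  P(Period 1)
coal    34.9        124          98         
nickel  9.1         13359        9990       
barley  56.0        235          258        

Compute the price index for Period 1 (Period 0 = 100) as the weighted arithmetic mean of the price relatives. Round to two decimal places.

95.87

coal: 34.9 × (98/124) = 34.9 × 0.790323 = 27.5823
nickel: 9.1 × (9990/13359) = 9.1 × 0.747810 = 6.8051
barley: 56.0 × (258/235) = 56.0 × 1.097872 = 61.4809
Index = Σ wᵢ·(p₁ᵢ/p₀ᵢ) = 27.5823 + 6.8051 + 61.4809 = 95.8682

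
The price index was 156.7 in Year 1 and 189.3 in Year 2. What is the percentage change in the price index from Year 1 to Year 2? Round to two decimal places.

20.80%

Change = (189.3 − 156.7) / 156.7 × 100
       = 32.6 / 156.7 × 100 = 20.8041%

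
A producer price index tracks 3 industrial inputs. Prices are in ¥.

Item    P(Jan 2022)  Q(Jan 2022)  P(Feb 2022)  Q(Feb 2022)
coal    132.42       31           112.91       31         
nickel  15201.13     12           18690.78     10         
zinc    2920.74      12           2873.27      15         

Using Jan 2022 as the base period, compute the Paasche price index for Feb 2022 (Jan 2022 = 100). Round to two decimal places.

116.80

Paasche price index uses current-period quantities as weights.
ΣP(Feb 2022)·Q(Feb 2022) = 112.91×31 + 18690.78×10 + 2873.27×15 = 3500.21 + 186907.8 + 43099.05 = 233507.06
ΣP(Jan 2022)·Q(Feb 2022) = 132.42×31 + 15201.13×10 + 2920.74×15 = 4105.02 + 152011.3 + 43811.1 = 199927.42
Index = 233507.06 / 199927.42 × 100 = 116.7959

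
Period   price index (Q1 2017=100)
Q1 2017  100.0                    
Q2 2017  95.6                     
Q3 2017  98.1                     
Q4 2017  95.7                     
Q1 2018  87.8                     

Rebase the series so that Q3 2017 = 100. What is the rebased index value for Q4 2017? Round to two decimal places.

97.55

Rebased(Q4 2017) = 95.7 / 98.1 × 100 = 97.5535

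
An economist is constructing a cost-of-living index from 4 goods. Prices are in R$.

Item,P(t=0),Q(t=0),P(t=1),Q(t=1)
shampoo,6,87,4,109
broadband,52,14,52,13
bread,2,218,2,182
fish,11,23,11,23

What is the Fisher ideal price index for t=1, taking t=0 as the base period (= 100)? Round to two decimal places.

Laspeyres component (base-period weights):
ΣP(t=1)Q(t=0) = 4×87 + 52×14 + 2×218 + 11×23 = 348 + 728 + 436 + 253 = 1765
ΣP(t=0)Q(t=0) = 6×87 + 52×14 + 2×218 + 11×23 = 522 + 728 + 436 + 253 = 1939
L = 1765 / 1939 × 100 = 91.0263
Paasche component (current-period weights):
ΣP(t=1)Q(t=1) = 4×109 + 52×13 + 2×182 + 11×23 = 436 + 676 + 364 + 253 = 1729
ΣP(t=0)Q(t=1) = 6×109 + 52×13 + 2×182 + 11×23 = 654 + 676 + 364 + 253 = 1947
P = 1729 / 1947 × 100 = 88.8033
Fisher = √(L × P) = √(91.0263 × 88.8033) = 89.9079

89.91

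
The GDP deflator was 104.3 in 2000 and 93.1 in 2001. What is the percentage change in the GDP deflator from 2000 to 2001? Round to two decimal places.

Change = (93.1 − 104.3) / 104.3 × 100
       = -11.2 / 104.3 × 100 = -10.7383%

-10.74%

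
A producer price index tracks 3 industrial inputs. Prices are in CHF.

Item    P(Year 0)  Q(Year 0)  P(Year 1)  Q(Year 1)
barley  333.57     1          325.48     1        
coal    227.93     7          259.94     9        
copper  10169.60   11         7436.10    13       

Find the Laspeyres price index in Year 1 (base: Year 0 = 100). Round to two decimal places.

73.77

Laspeyres price index uses base-period quantities as weights.
ΣP(Year 1)·Q(Year 0) = 325.48×1 + 259.94×7 + 7436.10×11 = 325.48 + 1819.58 + 81797.1 = 83942.16
ΣP(Year 0)·Q(Year 0) = 333.57×1 + 227.93×7 + 10169.60×11 = 333.57 + 1595.51 + 111865.6 = 113794.68
Index = 83942.16 / 113794.68 × 100 = 73.7663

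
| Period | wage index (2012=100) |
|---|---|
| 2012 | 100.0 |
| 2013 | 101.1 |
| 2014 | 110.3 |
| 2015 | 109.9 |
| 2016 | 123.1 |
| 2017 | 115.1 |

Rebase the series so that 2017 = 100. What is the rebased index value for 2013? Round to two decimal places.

Rebased(2013) = 101.1 / 115.1 × 100 = 87.8367

87.84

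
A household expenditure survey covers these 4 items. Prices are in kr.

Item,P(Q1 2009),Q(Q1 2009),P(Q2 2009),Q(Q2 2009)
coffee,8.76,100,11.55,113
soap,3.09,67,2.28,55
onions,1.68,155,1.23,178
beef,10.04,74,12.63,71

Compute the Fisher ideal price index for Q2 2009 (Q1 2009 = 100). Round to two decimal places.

Laspeyres component (base-period weights):
ΣP(Q2 2009)Q(Q1 2009) = 11.55×100 + 2.28×67 + 1.23×155 + 12.63×74 = 1155 + 152.76 + 190.65 + 934.62 = 2433.03
ΣP(Q1 2009)Q(Q1 2009) = 8.76×100 + 3.09×67 + 1.68×155 + 10.04×74 = 876 + 207.03 + 260.4 + 742.96 = 2086.39
L = 2433.03 / 2086.39 × 100 = 116.6143
Paasche component (current-period weights):
ΣP(Q2 2009)Q(Q2 2009) = 11.55×113 + 2.28×55 + 1.23×178 + 12.63×71 = 1305.15 + 125.4 + 218.94 + 896.73 = 2546.22
ΣP(Q1 2009)Q(Q2 2009) = 8.76×113 + 3.09×55 + 1.68×178 + 10.04×71 = 989.88 + 169.95 + 299.04 + 712.84 = 2171.71
P = 2546.22 / 2171.71 × 100 = 117.2449
Fisher = √(L × P) = √(116.6143 × 117.2449) = 116.9292

116.93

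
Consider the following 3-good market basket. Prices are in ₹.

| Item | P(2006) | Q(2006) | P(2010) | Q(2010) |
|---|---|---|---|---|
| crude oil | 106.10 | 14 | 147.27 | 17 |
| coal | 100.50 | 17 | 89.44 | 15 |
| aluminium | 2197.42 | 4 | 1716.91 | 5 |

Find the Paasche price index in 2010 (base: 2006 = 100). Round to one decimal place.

86.9

Paasche price index uses current-period quantities as weights.
ΣP(2010)·Q(2010) = 147.27×17 + 89.44×15 + 1716.91×5 = 2503.59 + 1341.6 + 8584.55 = 12429.74
ΣP(2006)·Q(2010) = 106.10×17 + 100.50×15 + 2197.42×5 = 1803.7 + 1507.5 + 10987.1 = 14298.3
Index = 12429.74 / 14298.3 × 100 = 86.9316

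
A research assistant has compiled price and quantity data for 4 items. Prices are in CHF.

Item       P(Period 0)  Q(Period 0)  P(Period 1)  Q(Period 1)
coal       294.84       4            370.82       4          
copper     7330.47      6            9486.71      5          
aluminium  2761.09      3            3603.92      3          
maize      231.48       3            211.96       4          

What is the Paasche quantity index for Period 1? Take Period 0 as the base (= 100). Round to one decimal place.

86.7

Paasche quantity index uses current-period prices as weights.
ΣP(Period 1)·Q(Period 1) = 370.82×4 + 9486.71×5 + 3603.92×3 + 211.96×4 = 1483.28 + 47433.55 + 10811.76 + 847.84 = 60576.43
ΣP(Period 1)·Q(Period 0) = 370.82×4 + 9486.71×6 + 3603.92×3 + 211.96×3 = 1483.28 + 56920.26 + 10811.76 + 635.88 = 69851.18
Index = 60576.43 / 69851.18 × 100 = 86.7221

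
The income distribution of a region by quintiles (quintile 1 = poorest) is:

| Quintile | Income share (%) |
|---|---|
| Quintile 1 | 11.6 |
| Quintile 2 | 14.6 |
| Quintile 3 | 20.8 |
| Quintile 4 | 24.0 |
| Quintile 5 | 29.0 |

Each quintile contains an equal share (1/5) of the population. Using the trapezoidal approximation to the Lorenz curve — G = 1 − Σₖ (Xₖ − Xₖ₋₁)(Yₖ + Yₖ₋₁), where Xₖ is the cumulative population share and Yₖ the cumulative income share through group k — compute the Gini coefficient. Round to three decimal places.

Cumulative income shares Yₖ: 0.1160, 0.2620, 0.4700, 0.7100, 1.0000
Σ (Xₖ−Xₖ₋₁)(Yₖ+Yₖ₋₁) = (1/5)(0.1160+0.0000) + (1/5)(0.2620+0.1160) + (1/5)(0.4700+0.2620) + (1/5)(0.7100+0.4700) + (1/5)(1.0000+0.7100)
  = 0.0232 + 0.0756 + 0.1464 + 0.2360 + 0.3420 = 0.8232
G = 1 − 0.8232 = 0.1768

0.177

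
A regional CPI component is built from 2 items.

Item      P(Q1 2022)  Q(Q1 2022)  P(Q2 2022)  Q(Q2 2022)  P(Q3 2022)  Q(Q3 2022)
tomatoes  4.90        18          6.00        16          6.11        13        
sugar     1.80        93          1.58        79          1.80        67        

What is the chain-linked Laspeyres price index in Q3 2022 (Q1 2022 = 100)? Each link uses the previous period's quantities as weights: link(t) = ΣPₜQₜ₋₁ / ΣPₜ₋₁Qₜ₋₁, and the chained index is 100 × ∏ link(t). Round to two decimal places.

Link Q1 2022→Q2 2022:
ΣP(Q2 2022)Q(Q1 2022) = 6.00×18 + 1.58×93 = 108 + 146.94 = 254.94
ΣP(Q1 2022)Q(Q1 2022) = 4.90×18 + 1.80×93 = 88.2 + 167.4 = 255.6
link = 254.94/255.6 = 0.997418
Link Q2 2022→Q3 2022:
ΣP(Q3 2022)Q(Q2 2022) = 6.11×16 + 1.80×79 = 97.76 + 142.2 = 239.96
ΣP(Q2 2022)Q(Q2 2022) = 6.00×16 + 1.58×79 = 96 + 124.82 = 220.82
link = 239.96/220.82 = 1.086677
Chained index = 100 × 0.997418 × 1.086677 = 108.3871

108.39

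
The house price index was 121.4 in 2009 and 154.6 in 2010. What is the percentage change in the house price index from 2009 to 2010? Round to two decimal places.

Change = (154.6 − 121.4) / 121.4 × 100
       = 33.2 / 121.4 × 100 = 27.3476%

27.35%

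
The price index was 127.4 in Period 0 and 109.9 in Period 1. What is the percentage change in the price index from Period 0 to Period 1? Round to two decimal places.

-13.74%

Change = (109.9 − 127.4) / 127.4 × 100
       = -17.5 / 127.4 × 100 = -13.7363%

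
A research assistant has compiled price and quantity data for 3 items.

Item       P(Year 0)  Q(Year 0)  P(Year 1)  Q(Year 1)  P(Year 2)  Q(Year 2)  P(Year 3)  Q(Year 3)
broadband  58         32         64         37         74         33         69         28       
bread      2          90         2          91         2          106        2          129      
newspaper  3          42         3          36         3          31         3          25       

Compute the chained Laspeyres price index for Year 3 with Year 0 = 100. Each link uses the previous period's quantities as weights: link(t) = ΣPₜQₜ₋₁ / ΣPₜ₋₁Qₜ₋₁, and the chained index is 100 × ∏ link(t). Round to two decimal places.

116.59

Link Year 0→Year 1:
ΣP(Year 1)Q(Year 0) = 64×32 + 2×90 + 3×42 = 2048 + 180 + 126 = 2354
ΣP(Year 0)Q(Year 0) = 58×32 + 2×90 + 3×42 = 1856 + 180 + 126 = 2162
link = 2354/2162 = 1.088807
Link Year 1→Year 2:
ΣP(Year 2)Q(Year 1) = 74×37 + 2×91 + 3×36 = 2738 + 182 + 108 = 3028
ΣP(Year 1)Q(Year 1) = 64×37 + 2×91 + 3×36 = 2368 + 182 + 108 = 2658
link = 3028/2658 = 1.139202
Link Year 2→Year 3:
ΣP(Year 3)Q(Year 2) = 69×33 + 2×106 + 3×31 = 2277 + 212 + 93 = 2582
ΣP(Year 2)Q(Year 2) = 74×33 + 2×106 + 3×31 = 2442 + 212 + 93 = 2747
link = 2582/2747 = 0.939934
Chained index = 100 × 1.088807 × 1.139202 × 0.939934 = 116.5868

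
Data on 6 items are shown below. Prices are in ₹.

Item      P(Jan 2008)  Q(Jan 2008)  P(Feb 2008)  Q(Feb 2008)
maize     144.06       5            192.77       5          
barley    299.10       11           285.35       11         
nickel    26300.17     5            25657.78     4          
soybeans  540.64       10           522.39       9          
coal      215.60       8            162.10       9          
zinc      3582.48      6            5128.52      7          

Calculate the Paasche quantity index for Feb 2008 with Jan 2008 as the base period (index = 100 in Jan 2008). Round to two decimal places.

Paasche quantity index uses current-period prices as weights.
ΣP(Feb 2008)·Q(Feb 2008) = 192.77×5 + 285.35×11 + 25657.78×4 + 522.39×9 + 162.10×9 + 5128.52×7 = 963.85 + 3138.85 + 102631.12 + 4701.51 + 1458.9 + 35899.64 = 148793.87
ΣP(Feb 2008)·Q(Jan 2008) = 192.77×5 + 285.35×11 + 25657.78×5 + 522.39×10 + 162.10×8 + 5128.52×6 = 963.85 + 3138.85 + 128288.9 + 5223.9 + 1296.8 + 30771.12 = 169683.42
Index = 148793.87 / 169683.42 × 100 = 87.6891

87.69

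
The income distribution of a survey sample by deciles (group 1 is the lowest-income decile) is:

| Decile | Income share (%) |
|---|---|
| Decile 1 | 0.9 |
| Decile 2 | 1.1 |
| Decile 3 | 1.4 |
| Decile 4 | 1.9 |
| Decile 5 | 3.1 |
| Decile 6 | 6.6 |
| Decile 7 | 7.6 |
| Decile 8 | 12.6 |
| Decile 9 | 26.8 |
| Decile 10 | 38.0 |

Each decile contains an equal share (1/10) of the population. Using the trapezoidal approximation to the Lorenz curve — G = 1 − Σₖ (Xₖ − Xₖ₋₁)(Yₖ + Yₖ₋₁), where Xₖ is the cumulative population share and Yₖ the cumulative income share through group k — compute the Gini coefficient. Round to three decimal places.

Cumulative income shares Yₖ: 0.0090, 0.0200, 0.0340, 0.0530, 0.0840, 0.1500, 0.2260, 0.3520, 0.6200, 1.0000
Σ (Xₖ−Xₖ₋₁)(Yₖ+Yₖ₋₁) = (1/10)(0.0090+0.0000) + (1/10)(0.0200+0.0090) + (1/10)(0.0340+0.0200) + (1/10)(0.0530+0.0340) + (1/10)(0.0840+0.0530) + (1/10)(0.1500+0.0840) + (1/10)(0.2260+0.1500) + (1/10)(0.3520+0.2260) + (1/10)(0.6200+0.3520) + (1/10)(1.0000+0.6200)
  = 0.0009 + 0.0029 + 0.0054 + 0.0087 + 0.0137 + 0.0234 + 0.0376 + 0.0578 + 0.0972 + 0.1620 = 0.4096
G = 1 − 0.4096 = 0.5904

0.590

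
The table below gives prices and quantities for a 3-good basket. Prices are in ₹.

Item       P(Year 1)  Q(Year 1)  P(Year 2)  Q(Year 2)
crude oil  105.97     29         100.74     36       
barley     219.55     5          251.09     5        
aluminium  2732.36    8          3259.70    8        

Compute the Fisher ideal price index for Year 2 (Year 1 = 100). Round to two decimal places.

115.94

Laspeyres component (base-period weights):
ΣP(Year 2)Q(Year 1) = 100.74×29 + 251.09×5 + 3259.70×8 = 2921.46 + 1255.45 + 26077.6 = 30254.51
ΣP(Year 1)Q(Year 1) = 105.97×29 + 219.55×5 + 2732.36×8 = 3073.13 + 1097.75 + 21858.88 = 26029.76
L = 30254.51 / 26029.76 × 100 = 116.2305
Paasche component (current-period weights):
ΣP(Year 2)Q(Year 2) = 100.74×36 + 251.09×5 + 3259.70×8 = 3626.64 + 1255.45 + 26077.6 = 30959.69
ΣP(Year 1)Q(Year 2) = 105.97×36 + 219.55×5 + 2732.36×8 = 3814.92 + 1097.75 + 21858.88 = 26771.55
P = 30959.69 / 26771.55 × 100 = 115.6440
Fisher = √(L × P) = √(116.2305 × 115.6440) = 115.9369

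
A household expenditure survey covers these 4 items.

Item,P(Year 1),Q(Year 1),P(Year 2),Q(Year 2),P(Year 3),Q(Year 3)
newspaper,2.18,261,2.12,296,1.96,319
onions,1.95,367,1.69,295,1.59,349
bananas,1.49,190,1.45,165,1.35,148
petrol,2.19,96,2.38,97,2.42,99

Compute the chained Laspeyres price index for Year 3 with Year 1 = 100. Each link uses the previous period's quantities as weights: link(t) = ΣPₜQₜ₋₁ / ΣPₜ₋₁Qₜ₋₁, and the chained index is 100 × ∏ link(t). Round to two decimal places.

89.06

Link Year 1→Year 2:
ΣP(Year 2)Q(Year 1) = 2.12×261 + 1.69×367 + 1.45×190 + 2.38×96 = 553.32 + 620.23 + 275.5 + 228.48 = 1677.53
ΣP(Year 1)Q(Year 1) = 2.18×261 + 1.95×367 + 1.49×190 + 2.19×96 = 568.98 + 715.65 + 283.1 + 210.24 = 1777.97
link = 1677.53/1777.97 = 0.943509
Link Year 2→Year 3:
ΣP(Year 3)Q(Year 2) = 1.96×296 + 1.59×295 + 1.35×165 + 2.42×97 = 580.16 + 469.05 + 222.75 + 234.74 = 1506.7
ΣP(Year 2)Q(Year 2) = 2.12×296 + 1.69×295 + 1.45×165 + 2.38×97 = 627.52 + 498.55 + 239.25 + 230.86 = 1596.18
link = 1506.7/1596.18 = 0.943941
Chained index = 100 × 0.943509 × 0.943941 = 89.0617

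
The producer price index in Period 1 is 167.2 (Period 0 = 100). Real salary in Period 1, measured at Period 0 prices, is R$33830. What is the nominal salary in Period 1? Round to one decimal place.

56563.8

Nominal = Real × (Index/100) = 33830 × (167.2/100)
        = 33830 × 1.672 = 56563.7600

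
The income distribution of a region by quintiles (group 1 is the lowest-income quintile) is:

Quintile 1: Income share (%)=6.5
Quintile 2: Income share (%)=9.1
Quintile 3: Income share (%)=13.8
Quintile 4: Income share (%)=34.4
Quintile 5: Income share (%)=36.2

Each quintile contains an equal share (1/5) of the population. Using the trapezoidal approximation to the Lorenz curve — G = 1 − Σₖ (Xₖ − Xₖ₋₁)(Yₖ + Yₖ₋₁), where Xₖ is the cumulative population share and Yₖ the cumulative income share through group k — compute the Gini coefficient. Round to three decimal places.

Cumulative income shares Yₖ: 0.0650, 0.1560, 0.2940, 0.6380, 1.0000
Σ (Xₖ−Xₖ₋₁)(Yₖ+Yₖ₋₁) = (1/5)(0.0650+0.0000) + (1/5)(0.1560+0.0650) + (1/5)(0.2940+0.1560) + (1/5)(0.6380+0.2940) + (1/5)(1.0000+0.6380)
  = 0.0130 + 0.0442 + 0.0900 + 0.1864 + 0.3276 = 0.6612
G = 1 − 0.6612 = 0.3388

0.339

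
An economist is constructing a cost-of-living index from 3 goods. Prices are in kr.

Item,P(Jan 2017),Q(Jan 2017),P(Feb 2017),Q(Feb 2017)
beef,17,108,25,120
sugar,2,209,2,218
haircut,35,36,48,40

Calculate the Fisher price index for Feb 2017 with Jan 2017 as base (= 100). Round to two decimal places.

Laspeyres component (base-period weights):
ΣP(Feb 2017)Q(Jan 2017) = 25×108 + 2×209 + 48×36 = 2700 + 418 + 1728 = 4846
ΣP(Jan 2017)Q(Jan 2017) = 17×108 + 2×209 + 35×36 = 1836 + 418 + 1260 = 3514
L = 4846 / 3514 × 100 = 137.9055
Paasche component (current-period weights):
ΣP(Feb 2017)Q(Feb 2017) = 25×120 + 2×218 + 48×40 = 3000 + 436 + 1920 = 5356
ΣP(Jan 2017)Q(Feb 2017) = 17×120 + 2×218 + 35×40 = 2040 + 436 + 1400 = 3876
P = 5356 / 3876 × 100 = 138.1837
Fisher = √(L × P) = √(137.9055 × 138.1837) = 138.0445

138.04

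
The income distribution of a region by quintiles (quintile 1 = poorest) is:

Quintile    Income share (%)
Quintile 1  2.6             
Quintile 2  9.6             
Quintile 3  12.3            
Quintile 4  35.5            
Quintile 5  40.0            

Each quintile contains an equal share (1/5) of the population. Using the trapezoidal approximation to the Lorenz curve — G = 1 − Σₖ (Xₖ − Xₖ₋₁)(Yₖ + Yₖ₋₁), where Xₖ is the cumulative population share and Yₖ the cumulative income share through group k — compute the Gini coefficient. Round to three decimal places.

Cumulative income shares Yₖ: 0.0260, 0.1220, 0.2450, 0.6000, 1.0000
Σ (Xₖ−Xₖ₋₁)(Yₖ+Yₖ₋₁) = (1/5)(0.0260+0.0000) + (1/5)(0.1220+0.0260) + (1/5)(0.2450+0.1220) + (1/5)(0.6000+0.2450) + (1/5)(1.0000+0.6000)
  = 0.0052 + 0.0296 + 0.0734 + 0.1690 + 0.3200 = 0.5972
G = 1 − 0.5972 = 0.4028

0.403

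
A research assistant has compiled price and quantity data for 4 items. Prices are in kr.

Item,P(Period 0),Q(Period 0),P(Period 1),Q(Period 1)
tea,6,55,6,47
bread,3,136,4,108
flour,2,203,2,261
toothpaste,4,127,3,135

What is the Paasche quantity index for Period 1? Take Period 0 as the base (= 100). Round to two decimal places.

98.80

Paasche quantity index uses current-period prices as weights.
ΣP(Period 1)·Q(Period 1) = 6×47 + 4×108 + 2×261 + 3×135 = 282 + 432 + 522 + 405 = 1641
ΣP(Period 1)·Q(Period 0) = 6×55 + 4×136 + 2×203 + 3×127 = 330 + 544 + 406 + 381 = 1661
Index = 1641 / 1661 × 100 = 98.7959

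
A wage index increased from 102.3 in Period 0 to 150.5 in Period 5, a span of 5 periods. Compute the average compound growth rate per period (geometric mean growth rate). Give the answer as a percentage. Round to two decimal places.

Growth factor = (150.5/102.3)^(1/5) = (1.471163)^(1/5) = 1.080270
Growth rate = 1.080270 − 1 = 0.080270 = 8.0270%

8.03%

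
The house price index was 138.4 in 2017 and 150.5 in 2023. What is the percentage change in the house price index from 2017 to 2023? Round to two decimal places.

8.74%

Change = (150.5 − 138.4) / 138.4 × 100
       = 12.1 / 138.4 × 100 = 8.7428%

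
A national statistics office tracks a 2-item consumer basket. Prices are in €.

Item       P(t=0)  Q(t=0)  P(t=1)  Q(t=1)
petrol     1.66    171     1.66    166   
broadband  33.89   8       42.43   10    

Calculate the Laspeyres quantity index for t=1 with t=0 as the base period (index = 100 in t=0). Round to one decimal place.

110.7

Laspeyres quantity index uses base-period prices as weights.
ΣP(t=0)·Q(t=1) = 1.66×166 + 33.89×10 = 275.56 + 338.9 = 614.46
ΣP(t=0)·Q(t=0) = 1.66×171 + 33.89×8 = 283.86 + 271.12 = 554.98
Index = 614.46 / 554.98 × 100 = 110.7175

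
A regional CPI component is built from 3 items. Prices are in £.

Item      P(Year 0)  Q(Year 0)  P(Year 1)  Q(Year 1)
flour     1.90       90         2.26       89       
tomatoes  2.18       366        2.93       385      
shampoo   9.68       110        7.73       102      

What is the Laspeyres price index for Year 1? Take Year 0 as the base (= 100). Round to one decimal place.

104.5

Laspeyres price index uses base-period quantities as weights.
ΣP(Year 1)·Q(Year 0) = 2.26×90 + 2.93×366 + 7.73×110 = 203.4 + 1072.38 + 850.3 = 2126.08
ΣP(Year 0)·Q(Year 0) = 1.90×90 + 2.18×366 + 9.68×110 = 171 + 797.88 + 1064.8 = 2033.68
Index = 2126.08 / 2033.68 × 100 = 104.5435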